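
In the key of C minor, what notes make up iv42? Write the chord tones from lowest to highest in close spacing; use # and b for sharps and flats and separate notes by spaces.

In C minor, the subdominant is F, and the diatonic chord built there is a minor seventh chord.
Stacking thirds from F gives F-Ab-C-Eb.
With the 42 figure the chord is in third inversion; from the bass Eb upward in close position it reads Eb-F-Ab-C.

Eb F Ab C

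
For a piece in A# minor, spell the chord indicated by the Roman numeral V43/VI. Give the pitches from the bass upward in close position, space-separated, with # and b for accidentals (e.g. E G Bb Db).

V43/VI is a secondary dominant — the dominant seventh of VI. VI in A# minor is F#, so the applied chord's root is C#, a perfect fifth above.
Building a dominant seventh chord on C# gives C#-E#-G#-B.
The figured bass 43 indicates second inversion, placing the fifth (G#) in the bass: G#-B-C#-E#.

G# B C# E#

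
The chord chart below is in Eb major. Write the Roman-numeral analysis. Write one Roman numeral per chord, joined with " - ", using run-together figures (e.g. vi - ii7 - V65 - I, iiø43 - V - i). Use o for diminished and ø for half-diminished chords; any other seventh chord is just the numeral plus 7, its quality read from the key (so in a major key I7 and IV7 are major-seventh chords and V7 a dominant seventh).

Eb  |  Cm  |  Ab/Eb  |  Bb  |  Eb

I - vi - IV64 - V - I

Eb: root Eb is the tonic; major triad there is I.
Cm has root C, degree 6 in Eb major, so vi.
Ab/Eb has root Ab, degree 4 in Eb major, so IV64.
Bb: major triad on Bb = scale degree 5 → V.
Eb has root Eb, degree 1 in Eb major, so I.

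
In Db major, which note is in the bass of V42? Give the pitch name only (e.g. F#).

V in Db major has root Ab; the chord is Ab-C-Eb-Gb.
The figure 42 means third inversion — the seventh is in the bass.

Gb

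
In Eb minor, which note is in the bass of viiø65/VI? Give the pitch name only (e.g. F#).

Db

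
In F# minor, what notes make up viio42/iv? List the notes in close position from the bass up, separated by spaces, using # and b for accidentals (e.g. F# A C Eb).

G A# C# E

viio42/iv is a secondary leading-tone chord. The target iv is B in F# minor; the applied chord is rooted a semitone below, on A#.
Building a fully diminished seventh chord on A# gives A#-C#-E-G.
With the 42 figure the chord is in third inversion; from the bass G upward in close position it reads G-A#-C#-E.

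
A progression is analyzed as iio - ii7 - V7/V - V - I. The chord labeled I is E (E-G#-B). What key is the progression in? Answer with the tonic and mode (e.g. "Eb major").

The anchor chord is a major triad on E, labeled I.
If E is scale degree 1 and the mode makes that degree carry a major triad, the tonic is E and the mode is major.

E major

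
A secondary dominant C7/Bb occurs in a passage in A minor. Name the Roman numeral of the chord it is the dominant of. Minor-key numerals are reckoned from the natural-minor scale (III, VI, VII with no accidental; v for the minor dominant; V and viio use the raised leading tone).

VI

The chord is a dominant seventh chord on C.
A dominant resolves down a perfect fifth: C → F. In A minor, F is scale degree 6, i.e. VI.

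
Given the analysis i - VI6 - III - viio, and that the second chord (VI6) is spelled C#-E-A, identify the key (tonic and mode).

C# minor

The anchor chord is a major triad on A, labeled VI6.
If A is scale degree 6 and the mode makes that degree carry a major triad, the tonic is C# and the mode is minor.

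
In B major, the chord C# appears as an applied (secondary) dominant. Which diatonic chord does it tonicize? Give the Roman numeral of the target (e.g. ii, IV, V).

V

The chord is a major triad on C#.
A dominant resolves down a perfect fifth: C# → F#. In B major, F# is scale degree 5, i.e. V.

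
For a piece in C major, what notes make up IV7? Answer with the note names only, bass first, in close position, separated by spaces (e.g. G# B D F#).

The numeral's case and figure indicate a major seventh chord. In C major its root, the fourth degree, is F.
That chord is spelled F-A-C-E.

F A C E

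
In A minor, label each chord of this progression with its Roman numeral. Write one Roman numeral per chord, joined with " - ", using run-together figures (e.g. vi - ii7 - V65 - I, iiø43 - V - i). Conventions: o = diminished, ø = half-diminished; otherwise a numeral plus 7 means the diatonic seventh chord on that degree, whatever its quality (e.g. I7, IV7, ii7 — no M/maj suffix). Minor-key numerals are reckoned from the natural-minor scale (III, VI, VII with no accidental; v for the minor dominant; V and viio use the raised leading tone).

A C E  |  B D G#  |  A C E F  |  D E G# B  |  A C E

A-C-E: root A is the tonic; minor triad there is i.
B-D-G# has root G#, degree 7 in A minor, so viio6.
A-C-E-F: root F is the submediant; major seventh chord there is VI65.
D-E-G#-B has root E, degree 5 in A minor, so V42.
A-C-E: minor triad on A = scale degree 1 → i.

i - viio6 - VI65 - V42 - i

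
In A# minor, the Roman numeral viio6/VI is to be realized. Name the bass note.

The applied chord viio6/VI is rooted on E#: E#-G#-B.
The figure 6 means first inversion — the third is in the bass.

G#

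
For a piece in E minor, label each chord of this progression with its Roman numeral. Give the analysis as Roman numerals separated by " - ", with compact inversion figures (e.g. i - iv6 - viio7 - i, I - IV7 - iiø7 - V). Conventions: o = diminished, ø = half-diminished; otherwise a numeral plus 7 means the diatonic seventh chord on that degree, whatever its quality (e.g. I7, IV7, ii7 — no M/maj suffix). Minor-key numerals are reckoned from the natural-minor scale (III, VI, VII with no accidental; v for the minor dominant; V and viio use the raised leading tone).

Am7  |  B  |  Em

Am7 has root A, degree 4 in E minor, so iv7.
B has root B, degree 5 in E minor, so V.
Em: root E is the tonic; minor triad there is i.

iv7 - V - i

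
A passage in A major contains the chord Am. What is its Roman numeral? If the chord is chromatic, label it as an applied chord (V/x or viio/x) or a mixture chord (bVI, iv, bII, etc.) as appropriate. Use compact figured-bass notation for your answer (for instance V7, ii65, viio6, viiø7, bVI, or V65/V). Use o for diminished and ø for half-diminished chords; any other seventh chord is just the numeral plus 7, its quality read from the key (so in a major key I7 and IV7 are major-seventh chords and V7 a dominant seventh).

i

The pitches A-C-E form a minor triad rooted on A.
A is the first degree of A major. This is the minor tonic, borrowed from the parallel minor.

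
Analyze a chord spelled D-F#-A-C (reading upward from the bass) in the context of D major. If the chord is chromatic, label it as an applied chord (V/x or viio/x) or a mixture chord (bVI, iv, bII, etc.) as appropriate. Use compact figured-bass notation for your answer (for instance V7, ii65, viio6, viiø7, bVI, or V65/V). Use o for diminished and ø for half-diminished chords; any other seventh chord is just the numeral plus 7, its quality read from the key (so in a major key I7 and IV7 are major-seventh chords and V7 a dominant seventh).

V7/IV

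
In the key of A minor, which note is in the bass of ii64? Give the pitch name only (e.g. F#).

F#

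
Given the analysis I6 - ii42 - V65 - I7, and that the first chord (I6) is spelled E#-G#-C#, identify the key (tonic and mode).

The anchor chord is a major triad on C#, labeled I6.
If C# is scale degree 1 and the mode makes that degree carry a major triad, the tonic is C# and the mode is major.

C# major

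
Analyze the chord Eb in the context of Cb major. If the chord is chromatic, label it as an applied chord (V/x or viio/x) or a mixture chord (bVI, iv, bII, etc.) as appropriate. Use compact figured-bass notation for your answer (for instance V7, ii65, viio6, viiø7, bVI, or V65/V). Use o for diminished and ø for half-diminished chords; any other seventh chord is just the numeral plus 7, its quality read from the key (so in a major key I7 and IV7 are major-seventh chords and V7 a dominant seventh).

V/vi

Stacked in thirds the chord is Eb-G-Bb: a major triad on Eb.
Eb is not a diatonic chord root with this quality in Cb major, but it lies a perfect fifth above Ab (vi), so the chord functions as an applied dominant of vi.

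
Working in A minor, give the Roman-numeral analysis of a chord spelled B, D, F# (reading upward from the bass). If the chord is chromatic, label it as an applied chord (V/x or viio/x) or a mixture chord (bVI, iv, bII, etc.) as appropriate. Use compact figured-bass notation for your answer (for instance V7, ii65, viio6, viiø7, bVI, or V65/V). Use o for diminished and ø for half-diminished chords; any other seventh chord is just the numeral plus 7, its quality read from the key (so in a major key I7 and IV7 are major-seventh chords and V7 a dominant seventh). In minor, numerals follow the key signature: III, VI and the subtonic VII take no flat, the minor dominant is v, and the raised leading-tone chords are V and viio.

ii

The pitches B-D-F# form a minor triad rooted on B.
B is the second degree of A minor. This is the minor supertonic, borrowed from the parallel major (the Dorian ii).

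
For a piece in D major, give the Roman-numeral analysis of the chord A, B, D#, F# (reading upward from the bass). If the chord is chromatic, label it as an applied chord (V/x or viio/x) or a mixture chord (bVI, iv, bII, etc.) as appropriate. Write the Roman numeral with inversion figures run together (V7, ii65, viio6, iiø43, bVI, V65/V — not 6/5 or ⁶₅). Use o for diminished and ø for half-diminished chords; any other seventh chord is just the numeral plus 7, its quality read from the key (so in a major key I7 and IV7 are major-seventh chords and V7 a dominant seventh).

Stacked in thirds the chord is B-D#-F#-A: a dominant seventh chord on B.
B is not a diatonic chord root with this quality in D major, but it lies a perfect fifth above E (ii), so the chord functions as an applied dominant of ii.
With A in the bass the chord is in third inversion, so the figured bass is 42.

V42/ii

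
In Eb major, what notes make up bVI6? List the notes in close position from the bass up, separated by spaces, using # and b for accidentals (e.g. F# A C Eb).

Eb Gb Cb

Scale degree 6 in Eb major is C; lowering it a half step gives Cb. bVI6 is a major triad on the lowered sixth degree, borrowed from the parallel minor.
So the chord is Cb-Eb-Gb.
The figured bass 6 indicates first inversion, placing the third (Eb) in the bass: Eb-Gb-Cb.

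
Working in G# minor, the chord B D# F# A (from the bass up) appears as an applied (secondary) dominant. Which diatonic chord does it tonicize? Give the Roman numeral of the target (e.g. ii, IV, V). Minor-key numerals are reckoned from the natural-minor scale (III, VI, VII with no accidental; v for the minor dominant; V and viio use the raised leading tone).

VI

The chord is a dominant seventh chord on B.
A dominant resolves down a perfect fifth: B → E. In G# minor, E is scale degree 6, i.e. VI.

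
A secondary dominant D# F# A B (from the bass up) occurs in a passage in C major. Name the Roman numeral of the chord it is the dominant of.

The chord is a dominant seventh chord on B.
A dominant resolves down a perfect fifth: B → E. In C major, E is scale degree 3, i.e. iii.

iii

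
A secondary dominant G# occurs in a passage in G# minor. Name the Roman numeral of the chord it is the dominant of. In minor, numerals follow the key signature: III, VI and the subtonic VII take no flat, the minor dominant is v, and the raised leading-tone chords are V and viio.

The chord is a major triad on G#.
A dominant resolves down a perfect fifth: G# → C#. In G# minor, C# is scale degree 4, i.e. iv.

iv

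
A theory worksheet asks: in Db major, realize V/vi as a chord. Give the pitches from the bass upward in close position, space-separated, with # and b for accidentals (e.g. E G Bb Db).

F A C

V/vi is a secondary dominant — the dominant triad of vi. vi in Db major is Bb, so the applied chord's root is F, a perfect fifth above.
Building a major triad on F gives F-A-C.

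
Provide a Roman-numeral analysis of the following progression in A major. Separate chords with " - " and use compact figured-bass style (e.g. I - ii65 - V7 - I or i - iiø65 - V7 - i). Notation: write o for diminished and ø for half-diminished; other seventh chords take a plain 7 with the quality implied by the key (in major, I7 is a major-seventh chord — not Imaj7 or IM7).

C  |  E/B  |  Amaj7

bIII - V64 - I7

C: C with this quality isn't in the key; it's bIII, borrowed from the parallel minor.
E/B has root E, degree 5 in A major, so V64.
Amaj7: root A is the tonic; major seventh chord there is I7.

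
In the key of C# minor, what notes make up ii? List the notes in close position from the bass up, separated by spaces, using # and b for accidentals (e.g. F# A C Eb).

D# F# A#

ii is the minor supertonic, borrowed from the parallel major (the Dorian ii). In C# minor that root is D#.
So the chord is D#-F#-A#, a minor triad.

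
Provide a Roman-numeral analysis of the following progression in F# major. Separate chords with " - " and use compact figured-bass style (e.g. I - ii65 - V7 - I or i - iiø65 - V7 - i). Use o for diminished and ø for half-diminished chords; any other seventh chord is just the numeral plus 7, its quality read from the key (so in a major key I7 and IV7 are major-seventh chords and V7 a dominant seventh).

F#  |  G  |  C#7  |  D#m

F#: root F# is the tonic; major triad there is I.
G: G with this quality isn't in the key; a major triad on b2 is the Neapolitan chord, bII.
C#7 has root C#, degree 5 in F# major, so V7.
D#m: minor triad on D# = scale degree 6 → vi.

I - bII - V7 - vi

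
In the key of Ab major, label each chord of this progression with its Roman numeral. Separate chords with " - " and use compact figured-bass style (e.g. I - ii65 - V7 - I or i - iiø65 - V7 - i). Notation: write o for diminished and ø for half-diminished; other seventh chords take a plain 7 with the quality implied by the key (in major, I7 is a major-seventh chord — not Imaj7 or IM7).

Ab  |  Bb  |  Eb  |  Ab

Ab has root Ab, degree 1 in Ab major, so I.
Bb is the secondary dominant of V (major triad on Bb): V/V.
Eb has root Eb, degree 5 in Ab major, so V.
Ab: root Ab is the tonic; major triad there is I.

I - V/V - V - I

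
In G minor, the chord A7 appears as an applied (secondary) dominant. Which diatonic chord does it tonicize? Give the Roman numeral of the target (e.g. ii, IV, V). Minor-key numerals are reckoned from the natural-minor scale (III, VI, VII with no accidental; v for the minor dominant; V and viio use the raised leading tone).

The chord is a dominant seventh chord on A.
A dominant resolves down a perfect fifth: A → D. In G minor, D is scale degree 5, i.e. V.

V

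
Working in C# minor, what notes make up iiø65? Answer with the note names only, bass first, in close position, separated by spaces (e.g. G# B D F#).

The numeral's case and figure indicate a half-diminished seventh chord. In C# minor its root, scale degree 2, is D#.
That chord is spelled D#-F#-A-C#.
The figured bass 65 indicates first inversion, placing the third (F#) in the bass: F#-A-C#-D#.

F# A C# D#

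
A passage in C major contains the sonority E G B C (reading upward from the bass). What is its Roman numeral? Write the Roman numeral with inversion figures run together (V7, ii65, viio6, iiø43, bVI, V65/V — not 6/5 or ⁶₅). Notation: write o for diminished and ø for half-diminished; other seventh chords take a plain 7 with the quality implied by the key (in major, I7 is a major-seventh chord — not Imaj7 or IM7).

I65

Stacked in thirds the chord is C-E-G-B: a major seventh chord on C.
In C major, C is the tonic; the diatonic major seventh chord there is I7.
With E in the bass the chord is in first inversion, so the figured bass is 65.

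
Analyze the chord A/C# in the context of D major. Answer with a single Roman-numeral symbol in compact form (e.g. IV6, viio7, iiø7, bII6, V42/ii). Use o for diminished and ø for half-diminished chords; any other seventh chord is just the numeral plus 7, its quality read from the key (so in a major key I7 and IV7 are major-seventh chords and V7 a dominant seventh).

Stacked in thirds the chord is A-C#-E: a major triad on A.
In D major, A is the dominant; the diatonic major triad there is V.
With C# in the bass the chord is in first inversion, so the figured bass is 6.

V6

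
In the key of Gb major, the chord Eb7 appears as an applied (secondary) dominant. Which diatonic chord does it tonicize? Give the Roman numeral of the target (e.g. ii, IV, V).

The chord is a dominant seventh chord on Eb.
A dominant resolves down a perfect fifth: Eb → Ab. In Gb major, Ab is scale degree 2, i.e. ii.

ii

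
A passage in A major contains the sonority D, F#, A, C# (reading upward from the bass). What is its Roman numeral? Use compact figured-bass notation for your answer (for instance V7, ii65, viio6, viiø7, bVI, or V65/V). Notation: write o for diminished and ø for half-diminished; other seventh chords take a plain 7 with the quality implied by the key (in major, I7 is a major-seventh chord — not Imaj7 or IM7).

Stacked in thirds the chord is D-F#-A-C#: a major seventh chord on D.
In A major, D is the subdominant; the diatonic major seventh chord there is IV7.

IV7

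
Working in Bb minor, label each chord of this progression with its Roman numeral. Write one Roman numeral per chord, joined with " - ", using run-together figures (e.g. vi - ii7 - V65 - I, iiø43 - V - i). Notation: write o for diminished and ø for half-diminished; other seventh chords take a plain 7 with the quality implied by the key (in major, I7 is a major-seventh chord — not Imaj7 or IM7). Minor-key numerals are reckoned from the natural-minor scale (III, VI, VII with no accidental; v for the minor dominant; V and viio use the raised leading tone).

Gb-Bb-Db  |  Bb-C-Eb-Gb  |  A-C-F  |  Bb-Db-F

Gb-Bb-Db: root Gb is the submediant; major triad there is VI.
Bb-C-Eb-Gb: half-diminished seventh chord on C = scale degree 2 → iiø42.
A-C-F: major triad on F = scale degree 5 → V6.
Bb-Db-F has root Bb, degree 1 in Bb minor, so i.

VI - iiø42 - V6 - i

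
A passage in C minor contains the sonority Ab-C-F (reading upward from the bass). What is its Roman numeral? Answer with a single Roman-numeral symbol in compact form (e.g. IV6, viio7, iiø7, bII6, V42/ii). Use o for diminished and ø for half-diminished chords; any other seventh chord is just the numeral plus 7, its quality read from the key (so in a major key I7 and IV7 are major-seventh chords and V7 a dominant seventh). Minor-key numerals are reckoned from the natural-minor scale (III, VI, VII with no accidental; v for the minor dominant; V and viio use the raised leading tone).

The pitches F-Ab-C form a minor triad rooted on F.
F is scale degree 4 in C minor, and a minor triad on that degree is written iv.
With Ab in the bass the chord is in first inversion, so the figured bass is 6.

iv6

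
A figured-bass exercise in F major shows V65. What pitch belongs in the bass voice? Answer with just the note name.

E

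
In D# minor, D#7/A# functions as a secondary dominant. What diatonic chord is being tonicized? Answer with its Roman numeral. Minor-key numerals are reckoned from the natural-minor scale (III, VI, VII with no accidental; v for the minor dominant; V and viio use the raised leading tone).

The chord is a dominant seventh chord on D#.
A dominant resolves down a perfect fifth: D# → G#. In D# minor, G# is scale degree 4, i.e. iv.

iv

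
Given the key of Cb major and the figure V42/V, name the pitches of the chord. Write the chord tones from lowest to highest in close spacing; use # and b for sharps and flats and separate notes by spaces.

Cb Db F Ab

V42/V is a secondary dominant — the dominant seventh of V. V in Cb major is Gb, so the applied chord's root is Db, a perfect fifth above.
Building a dominant seventh chord on Db gives Db-F-Ab-Cb.
With the 42 figure the chord is in third inversion; from the bass Cb upward in close position it reads Cb-Db-F-Ab.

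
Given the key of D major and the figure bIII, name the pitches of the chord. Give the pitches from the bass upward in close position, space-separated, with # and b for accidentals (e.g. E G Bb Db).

F A C

bIII is a major triad on the lowered third degree, borrowed from the parallel minor. In D major that root is F.
So the chord is F-A-C.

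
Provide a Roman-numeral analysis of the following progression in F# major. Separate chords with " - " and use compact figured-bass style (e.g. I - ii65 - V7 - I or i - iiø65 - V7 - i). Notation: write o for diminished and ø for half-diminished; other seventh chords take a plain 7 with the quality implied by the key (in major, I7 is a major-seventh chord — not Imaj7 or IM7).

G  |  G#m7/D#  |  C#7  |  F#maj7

G: G with this quality isn't in the key; a major triad on b2 is the Neapolitan chord, bII.
G#m7/D#: root G# is the supertonic; minor seventh chord there is ii43.
C#7 has root C#, degree 5 in F# major, so V7.
F#maj7: major seventh chord on F# = scale degree 1 → I7.

bII - ii43 - V7 - I7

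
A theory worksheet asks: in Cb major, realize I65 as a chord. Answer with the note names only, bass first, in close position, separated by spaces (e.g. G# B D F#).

In Cb major, scale degree 1 is Cb, and the diatonic chord built there is a major seventh chord.
That chord is spelled Cb-Eb-Gb-Bb.
With the 65 figure the chord is in first inversion; from the bass Eb upward in close position it reads Eb-Gb-Bb-Cb.

Eb Gb Bb Cb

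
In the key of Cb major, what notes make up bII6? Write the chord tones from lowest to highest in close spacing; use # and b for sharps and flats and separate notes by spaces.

Scale degree 2 in Cb major is Db; lowering it a half step gives Dbb. bII6 is the Neapolitan sixth — a major triad on the lowered second degree, here in its customary first inversion.
So the chord is Dbb-Fb-Abb, a major triad.
With the 6 figure the chord is in first inversion; from the bass Fb upward in close position it reads Fb-Abb-Dbb.

Fb Abb Dbb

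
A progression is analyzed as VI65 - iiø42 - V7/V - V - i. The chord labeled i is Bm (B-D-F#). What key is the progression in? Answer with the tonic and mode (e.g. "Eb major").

The chord Bm is a minor triad rooted on B; its label is i.
If B is scale degree 1 and the mode makes that degree carry a minor triad, the tonic is B and the mode is minor.

B minor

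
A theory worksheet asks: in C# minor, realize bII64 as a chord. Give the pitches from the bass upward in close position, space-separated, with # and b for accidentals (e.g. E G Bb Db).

A D F#

bII64 is the Neapolitan chord — a major triad on the lowered second degree. In C# minor that root is D.
So the chord is D-F#-A, a major triad.
With the 64 figure the chord is in second inversion; from the bass A upward in close position it reads A-D-F#.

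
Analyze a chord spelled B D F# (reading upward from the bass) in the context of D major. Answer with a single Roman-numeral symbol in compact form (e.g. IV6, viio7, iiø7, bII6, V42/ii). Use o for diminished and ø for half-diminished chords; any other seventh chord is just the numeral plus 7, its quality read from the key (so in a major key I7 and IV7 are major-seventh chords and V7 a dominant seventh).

The pitches B-D-F# form a minor triad rooted on B.
B is scale degree 6 in D major, and a minor triad on that degree is written vi.

vi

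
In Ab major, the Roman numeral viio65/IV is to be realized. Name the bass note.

Eb

The applied chord viio65/IV is rooted on C: C-Eb-Gb-Bbb.
The figure 65 means first inversion — the third is in the bass.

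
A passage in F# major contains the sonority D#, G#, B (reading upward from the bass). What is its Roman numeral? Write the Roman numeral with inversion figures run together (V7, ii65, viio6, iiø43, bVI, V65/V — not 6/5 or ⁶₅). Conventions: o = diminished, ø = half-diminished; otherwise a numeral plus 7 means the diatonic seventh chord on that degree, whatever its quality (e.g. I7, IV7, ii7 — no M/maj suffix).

Stacked in thirds the chord is G#-B-D#: a minor triad on G#.
In F# major, G# is the supertonic; the diatonic minor triad there is ii.
With D# in the bass the chord is in second inversion, so the figured bass is 64.

ii64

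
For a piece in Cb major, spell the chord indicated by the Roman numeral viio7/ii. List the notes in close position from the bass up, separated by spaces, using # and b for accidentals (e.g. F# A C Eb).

The slash marks an applied leading-tone chord: viio of ii. In Cb major, ii is Db, so the leading tone to it is C, a half step below.
Building a fully diminished seventh chord on C gives C-Eb-Gb-Bbb.

C Eb Gb Bbb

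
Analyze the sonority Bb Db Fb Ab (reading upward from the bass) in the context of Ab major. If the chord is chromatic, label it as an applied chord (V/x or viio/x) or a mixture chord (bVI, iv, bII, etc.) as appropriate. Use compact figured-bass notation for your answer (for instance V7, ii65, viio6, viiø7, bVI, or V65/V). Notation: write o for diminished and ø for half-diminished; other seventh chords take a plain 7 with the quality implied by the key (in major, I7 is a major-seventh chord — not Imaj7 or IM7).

iiø7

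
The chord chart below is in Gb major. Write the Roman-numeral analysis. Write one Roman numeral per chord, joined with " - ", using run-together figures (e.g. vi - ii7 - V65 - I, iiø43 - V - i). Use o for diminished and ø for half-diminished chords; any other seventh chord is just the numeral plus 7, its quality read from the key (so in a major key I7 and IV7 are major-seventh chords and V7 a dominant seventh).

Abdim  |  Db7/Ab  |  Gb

Abdim: Ab with this quality isn't in the key; it's iio, borrowed from the parallel minor.
Db7/Ab: dominant seventh chord on Db = scale degree 5 → V43.
Gb: root Gb is the tonic; major triad there is I.

iio - V43 - I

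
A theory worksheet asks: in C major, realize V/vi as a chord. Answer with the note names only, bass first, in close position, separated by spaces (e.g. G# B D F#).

E G# B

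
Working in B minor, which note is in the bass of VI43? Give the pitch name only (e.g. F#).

VI in B minor has root G; the chord is G-B-D-F#.
The figure 43 means second inversion — the fifth is in the bass.

D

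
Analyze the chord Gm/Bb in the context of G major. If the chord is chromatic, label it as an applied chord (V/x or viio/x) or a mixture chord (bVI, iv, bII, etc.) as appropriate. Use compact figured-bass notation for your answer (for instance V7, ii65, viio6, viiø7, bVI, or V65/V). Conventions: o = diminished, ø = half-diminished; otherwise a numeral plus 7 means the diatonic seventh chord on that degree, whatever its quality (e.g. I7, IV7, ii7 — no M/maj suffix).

The pitches G-Bb-D form a minor triad rooted on G.
G is the first degree of G major. This is the minor tonic, borrowed from the parallel minor.
With Bb in the bass the chord is in first inversion, so the figured bass is 6.

i6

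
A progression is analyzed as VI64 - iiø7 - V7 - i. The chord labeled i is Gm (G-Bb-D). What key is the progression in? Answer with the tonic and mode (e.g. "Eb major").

i is given as G-Bb-D — a minor triad with root G.
If G is scale degree 1 and the mode makes that degree carry a minor triad, the tonic is G and the mode is minor.

G minor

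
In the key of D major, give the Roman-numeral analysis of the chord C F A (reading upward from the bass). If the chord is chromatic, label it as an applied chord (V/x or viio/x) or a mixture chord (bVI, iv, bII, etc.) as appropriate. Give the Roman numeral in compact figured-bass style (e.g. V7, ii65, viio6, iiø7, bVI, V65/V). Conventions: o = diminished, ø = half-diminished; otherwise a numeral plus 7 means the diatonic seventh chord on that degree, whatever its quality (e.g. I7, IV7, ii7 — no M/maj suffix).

bIII64

The pitches F-A-C form a major triad rooted on F.
F is the lowered third degree of D major (diatonic 3 would be F#). This is a major triad on the lowered third degree, borrowed from the parallel minor.
With C in the bass the chord is in second inversion, so the figured bass is 64.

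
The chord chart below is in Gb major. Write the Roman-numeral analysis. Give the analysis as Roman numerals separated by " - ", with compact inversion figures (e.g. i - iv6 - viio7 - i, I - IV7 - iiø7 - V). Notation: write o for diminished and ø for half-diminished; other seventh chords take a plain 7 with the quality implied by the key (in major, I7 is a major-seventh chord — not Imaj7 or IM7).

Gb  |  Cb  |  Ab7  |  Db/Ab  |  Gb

I - IV - V7/V - V64 - I

Gb: root Gb is the tonic; major triad there is I.
Cb has root Cb, degree 4 in Gb major, so IV.
Ab7 is the secondary dominant of V (dominant seventh chord on Ab): V7/V.
Db/Ab: major triad on Db = scale degree 5 → V64.
Gb: root Gb is the tonic; major triad there is I.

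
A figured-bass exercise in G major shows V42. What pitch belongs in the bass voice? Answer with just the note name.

V in G major has root D; the chord is D-F#-A-C.
The figure 42 means third inversion — the seventh is in the bass.

C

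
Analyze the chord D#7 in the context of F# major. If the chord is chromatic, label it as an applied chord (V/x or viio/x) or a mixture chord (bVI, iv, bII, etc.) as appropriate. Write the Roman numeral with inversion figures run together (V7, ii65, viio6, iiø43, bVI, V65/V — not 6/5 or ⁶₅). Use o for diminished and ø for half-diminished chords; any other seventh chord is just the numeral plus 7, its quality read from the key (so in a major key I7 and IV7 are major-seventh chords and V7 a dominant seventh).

V7/ii

Stacked in thirds the chord is D#-F##-A#-C#: a dominant seventh chord on D#.
D# is not a diatonic chord root with this quality in F# major, but it lies a perfect fifth above G# (ii), so the chord functions as an applied dominant of ii.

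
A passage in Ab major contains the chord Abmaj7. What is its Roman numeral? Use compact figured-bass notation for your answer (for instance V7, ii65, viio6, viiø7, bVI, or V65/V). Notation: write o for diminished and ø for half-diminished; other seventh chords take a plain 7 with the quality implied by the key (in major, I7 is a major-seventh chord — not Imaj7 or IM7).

I7

Stacked in thirds the chord is Ab-C-Eb-G: a major seventh chord on Ab.
Ab is scale degree 1 in Ab major, and a major seventh chord on that degree is written I7.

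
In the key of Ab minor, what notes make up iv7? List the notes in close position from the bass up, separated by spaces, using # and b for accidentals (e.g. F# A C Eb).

Db Fb Ab Cb

In Ab minor, the subdominant is Db, and the diatonic chord built there is a minor seventh chord.
Stacking thirds from Db gives Db-Fb-Ab-Cb.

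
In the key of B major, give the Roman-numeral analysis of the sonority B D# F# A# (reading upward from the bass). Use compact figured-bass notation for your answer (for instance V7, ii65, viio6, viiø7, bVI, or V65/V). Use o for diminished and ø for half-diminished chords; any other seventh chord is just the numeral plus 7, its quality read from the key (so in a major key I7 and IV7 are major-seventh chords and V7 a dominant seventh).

Stacked in thirds the chord is B-D#-F#-A#: a major seventh chord on B.
B is scale degree 1 in B major, and a major seventh chord on that degree is written I7.

I7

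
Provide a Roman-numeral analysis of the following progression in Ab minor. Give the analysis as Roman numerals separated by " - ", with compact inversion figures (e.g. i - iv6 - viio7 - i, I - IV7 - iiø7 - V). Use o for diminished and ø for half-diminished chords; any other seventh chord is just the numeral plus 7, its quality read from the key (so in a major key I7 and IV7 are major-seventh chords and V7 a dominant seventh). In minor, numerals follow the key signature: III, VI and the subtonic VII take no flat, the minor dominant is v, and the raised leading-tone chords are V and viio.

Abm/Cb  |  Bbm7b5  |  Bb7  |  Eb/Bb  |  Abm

i6 - iiø7 - V7/V - V64 - i

Abm/Cb: root Ab is the tonic; minor triad there is i6.
Bbm7b5: half-diminished seventh chord on Bb = scale degree 2 → iiø7.
Bb7 is the secondary dominant of V (dominant seventh chord on Bb): V7/V.
Eb/Bb has root Eb, degree 5 in Ab minor, so V64.
Abm: root Ab is the tonic; minor triad there is i.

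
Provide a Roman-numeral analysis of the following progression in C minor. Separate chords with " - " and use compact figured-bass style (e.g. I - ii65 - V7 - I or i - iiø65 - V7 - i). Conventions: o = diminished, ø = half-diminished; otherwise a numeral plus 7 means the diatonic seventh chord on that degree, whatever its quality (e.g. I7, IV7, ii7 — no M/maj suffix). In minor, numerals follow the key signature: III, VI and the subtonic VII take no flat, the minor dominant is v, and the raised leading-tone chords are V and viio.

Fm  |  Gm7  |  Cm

iv - v7 - i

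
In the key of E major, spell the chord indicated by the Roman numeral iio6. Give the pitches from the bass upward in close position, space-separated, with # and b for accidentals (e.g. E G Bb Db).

Scale degree 2 in E major is F#; here the chord built on it is altered to a diminished triad. iio6 is the diminished supertonic triad, borrowed from the parallel minor.
So the chord is F#-A-C, a diminished triad.
The figured bass 6 indicates first inversion, placing the third (A) in the bass: A-C-F#.

A C F#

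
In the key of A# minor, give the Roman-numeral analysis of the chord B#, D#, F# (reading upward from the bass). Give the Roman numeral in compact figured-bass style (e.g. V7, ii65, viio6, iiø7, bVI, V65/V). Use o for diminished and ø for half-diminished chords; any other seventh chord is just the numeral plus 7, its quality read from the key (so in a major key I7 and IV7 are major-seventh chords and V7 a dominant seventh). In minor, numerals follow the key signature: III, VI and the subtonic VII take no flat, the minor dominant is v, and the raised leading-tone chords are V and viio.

The pitches B#-D#-F# form a diminished triad rooted on B#.
B# is scale degree 2 in A# minor, and a diminished triad on that degree is written iio.

iio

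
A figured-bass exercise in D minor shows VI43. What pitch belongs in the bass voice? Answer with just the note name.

F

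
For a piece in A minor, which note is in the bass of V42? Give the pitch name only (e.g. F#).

D

V in A minor has root E; the chord is E-G#-B-D.
The figure 42 means third inversion — the seventh is in the bass.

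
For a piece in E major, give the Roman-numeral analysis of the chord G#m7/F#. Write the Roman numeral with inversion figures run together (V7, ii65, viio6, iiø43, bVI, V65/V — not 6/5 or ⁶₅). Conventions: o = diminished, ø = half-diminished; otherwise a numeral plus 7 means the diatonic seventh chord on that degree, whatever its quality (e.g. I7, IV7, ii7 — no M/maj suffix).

iii42

Stacked in thirds the chord is G#-B-D#-F#: a minor seventh chord on G#.
G# is scale degree 3 in E major, and a minor seventh chord on that degree is written iii7.
With F# in the bass the chord is in third inversion, so the figured bass is 42.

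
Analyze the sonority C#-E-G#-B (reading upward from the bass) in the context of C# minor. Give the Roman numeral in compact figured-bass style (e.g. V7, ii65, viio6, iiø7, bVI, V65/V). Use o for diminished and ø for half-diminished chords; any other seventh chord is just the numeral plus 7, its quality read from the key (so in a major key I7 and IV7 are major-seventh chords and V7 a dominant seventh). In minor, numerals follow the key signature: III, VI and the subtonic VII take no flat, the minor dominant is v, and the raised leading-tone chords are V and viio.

i7

Stacked in thirds the chord is C#-E-G#-B: a minor seventh chord on C#.
In C# minor, C# is the tonic; the diatonic minor seventh chord there is i7.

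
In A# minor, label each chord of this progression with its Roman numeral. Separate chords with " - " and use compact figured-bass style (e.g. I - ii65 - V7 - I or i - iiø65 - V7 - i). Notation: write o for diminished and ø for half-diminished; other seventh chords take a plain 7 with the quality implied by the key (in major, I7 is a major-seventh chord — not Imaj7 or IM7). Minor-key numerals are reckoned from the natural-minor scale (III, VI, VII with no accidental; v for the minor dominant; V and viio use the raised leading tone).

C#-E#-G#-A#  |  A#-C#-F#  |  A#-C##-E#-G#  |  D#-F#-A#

i65 - VI6 - V7/iv - iv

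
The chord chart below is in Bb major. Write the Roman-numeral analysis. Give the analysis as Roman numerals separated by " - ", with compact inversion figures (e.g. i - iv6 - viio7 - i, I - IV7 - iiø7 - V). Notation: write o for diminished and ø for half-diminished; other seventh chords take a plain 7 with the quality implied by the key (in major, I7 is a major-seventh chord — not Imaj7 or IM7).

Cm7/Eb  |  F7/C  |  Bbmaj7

Cm7/Eb: root C is the supertonic; minor seventh chord there is ii65.
F7/C: dominant seventh chord on F = scale degree 5 → V43.
Bbmaj7: root Bb is the tonic; major seventh chord there is I7.

ii65 - V43 - I7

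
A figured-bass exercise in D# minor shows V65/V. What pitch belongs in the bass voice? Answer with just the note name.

G##

The applied chord V65/V is rooted on E#: E#-G##-B#-D#.
The figure 65 means first inversion — the third is in the bass.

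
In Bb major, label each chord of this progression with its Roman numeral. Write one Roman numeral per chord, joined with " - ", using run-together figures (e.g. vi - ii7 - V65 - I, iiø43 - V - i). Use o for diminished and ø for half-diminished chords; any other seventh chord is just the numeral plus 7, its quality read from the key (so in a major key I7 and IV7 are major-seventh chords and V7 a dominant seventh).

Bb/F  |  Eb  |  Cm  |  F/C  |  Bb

Bb/F: root Bb is the tonic; major triad there is I64.
Eb has root Eb, degree 4 in Bb major, so IV.
Cm: root C is the supertonic; minor triad there is ii.
F/C has root F, degree 5 in Bb major, so V64.
Bb: major triad on Bb = scale degree 1 → I.

I64 - IV - ii - V64 - I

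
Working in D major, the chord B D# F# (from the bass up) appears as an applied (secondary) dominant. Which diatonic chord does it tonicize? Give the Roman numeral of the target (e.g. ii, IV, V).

ii

The chord is a major triad on B.
A dominant resolves down a perfect fifth: B → E. In D major, E is scale degree 2, i.e. ii.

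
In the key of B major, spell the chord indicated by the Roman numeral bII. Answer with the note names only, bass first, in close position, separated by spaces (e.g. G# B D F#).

Scale degree 2 in B major is C#; lowering it a half step gives C. bII is the Neapolitan chord — a major triad on the lowered second degree.
So the chord is C-E-G, a major triad.

C E G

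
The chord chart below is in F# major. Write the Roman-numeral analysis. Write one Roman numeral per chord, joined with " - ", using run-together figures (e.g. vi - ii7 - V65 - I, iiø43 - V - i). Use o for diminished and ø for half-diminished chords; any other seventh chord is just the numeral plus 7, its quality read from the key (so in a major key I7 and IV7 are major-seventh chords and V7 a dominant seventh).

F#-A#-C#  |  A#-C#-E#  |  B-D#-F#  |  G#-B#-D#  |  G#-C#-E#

F#-A#-C#: major triad on F# = scale degree 1 → I.
A#-C#-E# has root A#, degree 3 in F# major, so iii.
B-D#-F# has root B, degree 4 in F# major, so IV.
G#-B#-D#: a major triad on G#, the applied dominant of V → V/V.
G#-C#-E#: root C# is the dominant; major triad there is V64.

I - iii - IV - V/V - V64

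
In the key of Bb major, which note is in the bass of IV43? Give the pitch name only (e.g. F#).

Bb

IV in Bb major has root Eb; the chord is Eb-G-Bb-D.
The figure 43 means second inversion — the fifth is in the bass.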